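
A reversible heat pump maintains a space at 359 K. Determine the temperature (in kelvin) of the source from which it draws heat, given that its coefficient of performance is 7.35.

COP_HP = T_H/(T_H − T_C) ⇒ T_C = T_H·(COP_HP − 1)/COP_HP = 359.00 × (7.35 − 1)/7.35 = 310 K.

T_C ≈ 310 K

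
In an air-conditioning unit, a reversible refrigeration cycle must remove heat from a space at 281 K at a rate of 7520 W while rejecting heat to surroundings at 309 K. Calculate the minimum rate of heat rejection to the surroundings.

For a reversible cycle Q_H/Q_C = T_H/T_C, so Q_H = Q_C·T_H/T_C = 7520 × 309.00/281.00 = 8270 W.

Q̇_H ≈ 8270 W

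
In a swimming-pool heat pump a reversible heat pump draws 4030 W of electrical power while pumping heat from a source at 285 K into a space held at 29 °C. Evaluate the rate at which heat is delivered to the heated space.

T_H = 29 °C → 29 + 273.15 = 302.15 K.
Reversible heating COP: COP_HP = T_H/(T_H − T_C) = 302.15/17.15 = 17.6181.
Q_H = COP_HP · W = 17.6181 × 4030 = 71000 W.

Q̇_H ≈ 71000 W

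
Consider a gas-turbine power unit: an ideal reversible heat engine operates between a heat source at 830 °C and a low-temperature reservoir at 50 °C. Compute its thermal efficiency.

T_H = 830 °C → 830 + 273.15 = 1103.15 K.
T_C = 50 °C → 50 + 273.15 = 323.15 K.
The Carnot efficiency is η = 1 − T_C/T_H = 1 − 323.15/1103.15 = 0.707.

η ≈ 0.707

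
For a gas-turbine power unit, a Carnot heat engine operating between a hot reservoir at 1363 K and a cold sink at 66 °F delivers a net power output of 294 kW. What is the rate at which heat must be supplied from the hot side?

Q̇_H ≈ 374 kW

T_C = 66 °F → (66 − 32) × 5/9 = 18.89 °C = 292.04 K.
For a reversible engine, η = 1 − T_C/T_H = 1 − 292.04/1363.00 = 0.7857.
Q_H = W/η = 294/0.7857 = 374 kW.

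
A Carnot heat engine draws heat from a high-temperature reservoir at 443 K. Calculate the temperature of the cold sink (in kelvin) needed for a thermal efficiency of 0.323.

T_C ≈ 299.9 K

From η = 1 − T_C/T_H, T_C = T_H·(1 − η) = 443.00 × (1 − 0.323) = 299.9 K.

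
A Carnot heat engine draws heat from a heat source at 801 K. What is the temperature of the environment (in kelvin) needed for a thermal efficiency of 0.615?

From η = 1 − T_C/T_H, T_C = T_H·(1 − η) = 801.00 × (1 − 0.615) = 308 K.

T_C ≈ 308 K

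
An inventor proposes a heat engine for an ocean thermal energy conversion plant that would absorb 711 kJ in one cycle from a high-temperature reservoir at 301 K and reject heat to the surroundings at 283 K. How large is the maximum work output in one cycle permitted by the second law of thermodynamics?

The upper bound on efficiency is η_max = 1 − T_C/T_H = 1 − 283.00/301.00 = 0.0598.
W_max = η_max · Q_H = 0.0598 × 711 = 42.52 kJ.

W_max ≈ 42.52 kJ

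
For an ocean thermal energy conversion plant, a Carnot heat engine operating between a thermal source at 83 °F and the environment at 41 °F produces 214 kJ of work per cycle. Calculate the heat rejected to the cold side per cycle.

T_H = 83 °F → (83 − 32) × 5/9 = 28.33 °C = 301.48 K.
T_C = 41 °F → (41 − 32) × 5/9 = 5.00 °C = 278.15 K.
The Carnot efficiency is η = 1 − T_C/T_H = 1 − 278.15/301.48 = 0.0774.
Since Q_C/Q_H = T_C/T_H and Q_H = W/η, Q_C = W·T_C/(T_H − T_C) = 214 × 278.15/23.33 = 2550 kJ.

Q_C ≈ 2550 kJ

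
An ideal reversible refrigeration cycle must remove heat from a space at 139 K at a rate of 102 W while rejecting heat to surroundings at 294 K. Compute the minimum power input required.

The reversible coefficient of performance is COP_R = T_C/(T_H − T_C) = 139.00/155.00 = 0.8968.
W = Q_C/COP_R = 102/0.8968 = 114 W.

Ẇ_in ≈ 114 W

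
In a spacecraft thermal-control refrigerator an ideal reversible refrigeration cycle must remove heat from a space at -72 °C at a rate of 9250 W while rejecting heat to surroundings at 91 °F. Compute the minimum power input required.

T_H = 91 °F → (91 − 32) × 5/9 = 32.78 °C = 305.93 K.
T_C = -72 °C → -72 + 273.15 = 201.15 K.
COP_R = T_C/(T_H − T_C) = 201.15/104.78 = 1.9198.
W = Q_C/COP_R = 9250/1.9198 = 4820 W.

Ẇ_in ≈ 4820 W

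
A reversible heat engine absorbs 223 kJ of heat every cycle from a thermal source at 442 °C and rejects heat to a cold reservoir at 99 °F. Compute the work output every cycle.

T_H = 442 °C → 442 + 273.15 = 715.15 K.
T_C = 99 °F → (99 − 32) × 5/9 = 37.22 °C = 310.37 K.
The Carnot efficiency is η = 1 − T_C/T_H = 1 − 310.37/715.15 = 0.5660.
W = η·Q_H = 0.5660 × 223 = 126 kJ.

W ≈ 126 kJ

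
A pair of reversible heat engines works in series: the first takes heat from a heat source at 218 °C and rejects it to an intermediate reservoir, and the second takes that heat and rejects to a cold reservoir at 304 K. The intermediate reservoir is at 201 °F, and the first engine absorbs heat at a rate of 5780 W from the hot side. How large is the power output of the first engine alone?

Ẇ₁ ≈ 1460 W

T_H = 218 °C → 218 + 273.15 = 491.15 K.
T_m = 201 °F → (201 − 32) × 5/9 = 93.89 °C = 367.04 K.
First-stage efficiency η₁ = 1 − T_m/T_H = 1 − 367.04/491.15 = 0.2527.
W₁ = η₁·Q_H = 0.2527 × 5780 = 1460 W.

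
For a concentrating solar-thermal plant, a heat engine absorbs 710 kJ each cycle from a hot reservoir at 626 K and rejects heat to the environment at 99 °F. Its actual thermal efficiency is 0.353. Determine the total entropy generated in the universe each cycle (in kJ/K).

ΔS_univ ≈ 0.346 kJ/K

T_C = 99 °F → (99 − 32) × 5/9 = 37.22 °C = 310.37 K.
W = η·Q_H = 0.353 × 710 = 250.6 kJ, so Q_C = Q_H − W = 459.4 kJ.
The hot reservoir loses entropy Q_H/T_H = 710/626.00 = 1.134 kJ/K; the cold reservoir gains Q_C/T_C = 459.4/310.37 = 1.480 kJ/K.
ΔS_univ = −Q_H/T_H + Q_C/T_C = 0.346 kJ/K (> 0, since η = 0.353 < η_Carnot = 0.504).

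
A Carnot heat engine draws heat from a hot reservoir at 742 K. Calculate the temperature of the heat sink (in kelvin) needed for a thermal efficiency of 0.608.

From η = 1 − T_C/T_H, T_C = T_H·(1 − η) = 742.00 × (1 − 0.608) = 290.9 K.

T_C ≈ 290.9 K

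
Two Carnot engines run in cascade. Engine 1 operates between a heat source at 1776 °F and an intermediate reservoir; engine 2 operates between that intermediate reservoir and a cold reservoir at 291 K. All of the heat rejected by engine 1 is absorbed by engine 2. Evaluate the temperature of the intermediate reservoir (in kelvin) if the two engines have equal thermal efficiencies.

T_H = 1776 °F → (1776 − 32) × 5/9 = 968.89 °C = 1242.04 K.
Equal efficiencies require 1 − T_m/T_H = 1 − T_C/T_m, i.e. T_m/T_H = T_C/T_m, so T_m = √(T_H·T_C) = √(1242.04 × 291.00) = 601 K.

T_m ≈ 601 K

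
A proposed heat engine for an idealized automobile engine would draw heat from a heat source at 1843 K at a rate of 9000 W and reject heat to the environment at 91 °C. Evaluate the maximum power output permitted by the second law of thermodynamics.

T_C = 91 °C → 91 + 273.15 = 364.15 K.
The second-law ceiling is the Carnot efficiency, η_max = 1 − T_C/T_H = 1 − 364.15/1843.00 = 0.8024.
W_max = η_max · Q_H = 0.8024 × 9000 = 7220 W.

Ẇ_max ≈ 7220 W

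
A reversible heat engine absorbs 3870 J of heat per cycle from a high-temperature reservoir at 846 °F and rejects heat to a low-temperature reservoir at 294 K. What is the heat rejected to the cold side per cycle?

Q_C ≈ 1569 J

T_H = 846 °F → (846 − 32) × 5/9 = 452.22 °C = 725.37 K.
Since the cycle is reversible, η = 1 − T_C/T_H = 1 − 294.00/725.37 = 0.5947.
For a reversible cycle Q_C/Q_H = T_C/T_H, so Q_C = 3870 × 294.00/725.37 = 1569 J.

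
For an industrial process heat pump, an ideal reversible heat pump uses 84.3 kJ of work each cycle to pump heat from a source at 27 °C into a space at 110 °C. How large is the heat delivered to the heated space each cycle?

T_H = 110 °C → 110 + 273.15 = 383.15 K.
T_C = 27 °C → 27 + 273.15 = 300.15 K.
For a reversible heat pump, COP_HP = T_H/(T_H − T_C) = 383.15/83.00 = 4.6163.
Q_H = COP_HP · W = 4.6163 × 84.3 = 389 kJ.

Q_H ≈ 389 kJ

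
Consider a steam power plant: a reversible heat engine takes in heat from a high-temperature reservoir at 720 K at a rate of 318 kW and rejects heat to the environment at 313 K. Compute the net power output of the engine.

η_rev = 1 − T_C/T_H = 1 − 313.00/720.00 = 0.5653.
W = η·Q_H = 0.5653 × 318 = 180 kW.

Ẇ ≈ 180 kW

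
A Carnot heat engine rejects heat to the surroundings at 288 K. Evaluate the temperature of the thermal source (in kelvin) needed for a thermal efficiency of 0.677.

From η = 1 − T_C/T_H, solving for T_H gives T_H = T_C/(1 − η) = 288.00/(1 − 0.677) = 892 K.

T_H ≈ 892 K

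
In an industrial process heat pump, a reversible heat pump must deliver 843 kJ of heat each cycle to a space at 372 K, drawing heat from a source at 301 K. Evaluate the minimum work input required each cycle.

W_in ≈ 161 kJ

For a reversible heat pump, COP_HP = T_H/(T_H − T_C) = 372.00/71.00 = 5.2394.
W = Q_H/COP_HP = 843/5.2394 = 161 kJ.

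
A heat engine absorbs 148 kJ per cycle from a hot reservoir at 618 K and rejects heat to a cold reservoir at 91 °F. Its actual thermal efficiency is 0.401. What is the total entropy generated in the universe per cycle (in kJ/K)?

T_C = 91 °F → (91 − 32) × 5/9 = 32.78 °C = 305.93 K.
W = η·Q_H = 0.401 × 148 = 59.35 kJ, so Q_C = Q_H − W = 88.65 kJ.
Reservoir entropy changes: ΔS_H = −Q_H/T_H = −148/618.00 = -0.2395 kJ/K and ΔS_C = +Q_C/T_C = 88.65/305.93 = 0.2898 kJ/K.
ΔS_univ = −Q_H/T_H + Q_C/T_C = 0.0503 kJ/K (> 0, since η = 0.401 < η_Carnot = 0.505).

ΔS_univ ≈ 0.0503 kJ/K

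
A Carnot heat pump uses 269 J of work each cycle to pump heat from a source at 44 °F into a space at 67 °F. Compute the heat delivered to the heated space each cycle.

Q_H ≈ 6160 J

T_H = 67 °F → (67 − 32) × 5/9 = 19.44 °C = 292.59 K.
T_C = 44 °F → (44 − 32) × 5/9 = 6.67 °C = 279.82 K.
Reversible heating COP: COP_HP = T_H/(T_H − T_C) = 292.59/12.78 = 22.8987.
Q_H = COP_HP · W = 22.8987 × 269 = 6160 J.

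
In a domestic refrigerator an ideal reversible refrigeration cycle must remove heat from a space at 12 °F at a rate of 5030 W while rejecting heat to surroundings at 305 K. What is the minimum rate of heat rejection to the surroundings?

Q̇_H ≈ 5855 W

T_C = 12 °F → (12 − 32) × 5/9 = -11.11 °C = 262.04 K.
For a reversible cycle Q_H/Q_C = T_H/T_C, so Q_H = Q_C·T_H/T_C = 5030 × 305.00/262.04 = 5855 W.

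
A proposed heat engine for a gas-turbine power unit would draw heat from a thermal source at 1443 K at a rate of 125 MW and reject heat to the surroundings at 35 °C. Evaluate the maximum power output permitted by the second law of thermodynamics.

Ẇ_max ≈ 98.31 MW

T_C = 35 °C → 35 + 273.15 = 308.15 K.
By the Carnot theorem, η_max = 1 − T_C/T_H = 1 − 308.15/1443.00 = 0.7865.
W_max = η_max · Q_H = 0.7865 × 125 = 98.31 MW.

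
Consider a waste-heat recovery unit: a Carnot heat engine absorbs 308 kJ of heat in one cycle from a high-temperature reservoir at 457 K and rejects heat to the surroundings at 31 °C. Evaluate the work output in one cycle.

T_C = 31 °C → 31 + 273.15 = 304.15 K.
η_rev = 1 − T_C/T_H = 1 − 304.15/457.00 = 0.3345.
W = η·Q_H = 0.3345 × 308 = 103 kJ.

W ≈ 103 kJ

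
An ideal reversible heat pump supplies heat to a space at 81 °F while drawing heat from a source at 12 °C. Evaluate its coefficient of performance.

COP_HP ≈ 19.7

T_H = 81 °F → (81 − 32) × 5/9 = 27.22 °C = 300.37 K.
T_C = 12 °C → 12 + 273.15 = 285.15 K.
For a reversible heat pump, COP_HP = T_H/(T_H − T_C) = 300.37/(300.37 − 285.15) = 19.7.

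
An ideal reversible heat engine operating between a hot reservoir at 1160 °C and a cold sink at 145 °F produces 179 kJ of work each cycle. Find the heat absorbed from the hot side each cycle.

T_H = 1160 °C → 1160 + 273.15 = 1433.15 K.
T_C = 145 °F → (145 − 32) × 5/9 = 62.78 °C = 335.93 K.
η_rev = 1 − T_C/T_H = 1 − 335.93/1433.15 = 0.7656.
Q_H = W/η = 179/0.7656 = 233.8 kJ.

Q_H ≈ 233.8 kJ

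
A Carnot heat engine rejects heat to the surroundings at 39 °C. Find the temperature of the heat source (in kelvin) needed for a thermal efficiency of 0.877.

T_H ≈ 2540 K

T_C = 39 °C → 39 + 273.15 = 312.15 K.
From η = 1 − T_C/T_H, solving for T_H gives T_H = T_C/(1 − η) = 312.15/(1 − 0.877) = 2540 K.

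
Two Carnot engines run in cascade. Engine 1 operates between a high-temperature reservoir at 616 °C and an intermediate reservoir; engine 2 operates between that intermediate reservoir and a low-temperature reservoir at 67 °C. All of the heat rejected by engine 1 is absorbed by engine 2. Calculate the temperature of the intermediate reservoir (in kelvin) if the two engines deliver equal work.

T_H = 616 °C → 616 + 273.15 = 889.15 K.
T_C = 67 °C → 67 + 273.15 = 340.15 K.
For reversible stages Q_m = Q_H·(T_m/T_H). Setting W₁ = Q_H(1 − T_m/T_H) equal to W₂ = Q_m(1 − T_C/T_m) = Q_H·(T_m − T_C)/T_H gives T_H − T_m = T_m − T_C, so T_m = (T_H + T_C)/2 = (889.15 + 340.15)/2 = 615 K.

T_m ≈ 615 K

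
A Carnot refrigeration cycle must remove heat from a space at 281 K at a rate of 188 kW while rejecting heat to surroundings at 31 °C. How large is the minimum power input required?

T_H = 31 °C → 31 + 273.15 = 304.15 K.
The reversible coefficient of performance is COP_R = T_C/(T_H − T_C) = 281.00/23.15 = 12.1382.
W = Q_C/COP_R = 188/12.1382 = 15.5 kW.

Ẇ_in ≈ 15.5 kW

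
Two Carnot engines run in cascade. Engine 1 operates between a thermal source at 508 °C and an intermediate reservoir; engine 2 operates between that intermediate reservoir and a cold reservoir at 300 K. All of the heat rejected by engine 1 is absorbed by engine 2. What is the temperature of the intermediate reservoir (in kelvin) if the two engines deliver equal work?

T_m ≈ 541 K

T_H = 508 °C → 508 + 273.15 = 781.15 K.
For reversible stages Q_m = Q_H·(T_m/T_H). Setting W₁ = Q_H(1 − T_m/T_H) equal to W₂ = Q_m(1 − T_C/T_m) = Q_H·(T_m − T_C)/T_H gives T_H − T_m = T_m − T_C, so T_m = (T_H + T_C)/2 = (781.15 + 300.00)/2 = 541 K.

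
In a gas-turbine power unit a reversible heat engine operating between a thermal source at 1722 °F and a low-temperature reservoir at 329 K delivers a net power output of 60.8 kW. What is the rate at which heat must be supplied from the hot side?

Q̇_H ≈ 83.5 kW

T_H = 1722 °F → (1722 − 32) × 5/9 = 938.89 °C = 1212.04 K.
η_rev = 1 − T_C/T_H = 1 − 329.00/1212.04 = 0.7286.
Q_H = W/η = 60.8/0.7286 = 83.5 kW.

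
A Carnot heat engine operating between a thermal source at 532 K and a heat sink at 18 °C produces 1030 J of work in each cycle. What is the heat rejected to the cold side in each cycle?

T_C = 18 °C → 18 + 273.15 = 291.15 K.
For a reversible engine, η = 1 − T_C/T_H = 1 − 291.15/532.00 = 0.4527.
Since Q_C/Q_H = T_C/T_H and Q_H = W/η, Q_C = W·T_C/(T_H − T_C) = 1030 × 291.15/240.85 = 1250 J.

Q_C ≈ 1250 J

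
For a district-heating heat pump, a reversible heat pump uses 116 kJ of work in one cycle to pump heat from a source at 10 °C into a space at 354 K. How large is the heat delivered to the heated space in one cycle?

Q_H ≈ 579.6 kJ

T_C = 10 °C → 10 + 273.15 = 283.15 K.
COP_HP = T_H/(T_H − T_C) = 354.00/70.85 = 4.9965.
Q_H = COP_HP · W = 4.9965 × 116 = 579.6 kJ.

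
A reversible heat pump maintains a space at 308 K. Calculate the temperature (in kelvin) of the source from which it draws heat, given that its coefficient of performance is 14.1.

COP_HP = T_H/(T_H − T_C) ⇒ T_C = T_H·(COP_HP − 1)/COP_HP = 308.00 × (14.1 − 1)/14.1 = 286 K.

T_C ≈ 286 K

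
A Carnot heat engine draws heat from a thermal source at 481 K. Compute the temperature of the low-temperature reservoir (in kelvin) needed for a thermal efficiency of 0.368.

T_C ≈ 304 K

From η = 1 − T_C/T_H, T_C = T_H·(1 − η) = 481.00 × (1 − 0.368) = 304 K.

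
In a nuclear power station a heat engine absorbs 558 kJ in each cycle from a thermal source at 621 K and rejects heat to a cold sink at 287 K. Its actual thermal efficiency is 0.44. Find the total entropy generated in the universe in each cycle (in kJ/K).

W = η·Q_H = 0.44 × 558 = 245.5 kJ, so Q_C = Q_H − W = 312.5 kJ.
Reservoir entropy changes: ΔS_H = −Q_H/T_H = −558/621.00 = -0.8986 kJ/K and ΔS_C = +Q_C/T_C = 312.5/287.00 = 1.089 kJ/K.
ΔS_univ = −Q_H/T_H + Q_C/T_C = 0.1902 kJ/K (> 0, since η = 0.44 < η_Carnot = 0.538).

ΔS_univ ≈ 0.1902 kJ/K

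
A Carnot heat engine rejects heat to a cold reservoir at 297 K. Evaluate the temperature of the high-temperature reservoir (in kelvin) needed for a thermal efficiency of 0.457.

T_H ≈ 547.0 K

From η = 1 − T_C/T_H, solving for T_H gives T_H = T_C/(1 − η) = 297.00/(1 − 0.457) = 547.0 K.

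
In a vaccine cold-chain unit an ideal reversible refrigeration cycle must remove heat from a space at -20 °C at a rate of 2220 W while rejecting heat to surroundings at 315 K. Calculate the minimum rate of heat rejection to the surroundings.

T_C = -20 °C → -20 + 273.15 = 253.15 K.
For a reversible cycle Q_H/Q_C = T_H/T_C, so Q_H = Q_C·T_H/T_C = 2220 × 315.00/253.15 = 2762 W.

Q̇_H ≈ 2762 W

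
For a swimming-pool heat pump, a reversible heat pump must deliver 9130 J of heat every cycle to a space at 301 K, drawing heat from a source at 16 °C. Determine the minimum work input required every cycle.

W_in ≈ 359 J

T_C = 16 °C → 16 + 273.15 = 289.15 K.
The Carnot heat-pump COP is COP_HP = T_H/(T_H − T_C) = 301.00/11.85 = 25.4008.
W = Q_H/COP_HP = 9130/25.4008 = 359 J.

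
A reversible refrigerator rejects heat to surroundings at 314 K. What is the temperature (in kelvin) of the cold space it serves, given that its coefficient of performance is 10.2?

COP_R = T_C/(T_H − T_C) ⇒ T_C = T_H·COP_R/(1 + COP_R) = 314.00 × 10.2/(1 + 10.2) = 286 K.

T_C ≈ 286 K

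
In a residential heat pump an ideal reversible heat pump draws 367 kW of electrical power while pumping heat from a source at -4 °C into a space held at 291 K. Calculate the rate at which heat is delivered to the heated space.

T_C = -4 °C → -4 + 273.15 = 269.15 K.
The Carnot heat-pump COP is COP_HP = T_H/(T_H − T_C) = 291.00/21.85 = 13.3181.
Q_H = COP_HP · W = 13.3181 × 367 = 4890 kW.

Q̇_H ≈ 4890 kW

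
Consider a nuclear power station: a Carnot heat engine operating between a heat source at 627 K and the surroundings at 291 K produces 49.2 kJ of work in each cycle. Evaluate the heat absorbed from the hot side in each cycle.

Q_H ≈ 91.8 kJ

For a reversible engine, η = 1 − T_C/T_H = 1 − 291.00/627.00 = 0.5359.
Q_H = W/η = 49.2/0.5359 = 91.8 kJ.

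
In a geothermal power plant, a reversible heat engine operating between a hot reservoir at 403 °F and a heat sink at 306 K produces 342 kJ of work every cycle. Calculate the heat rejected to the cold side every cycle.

T_H = 403 °F → (403 − 32) × 5/9 = 206.11 °C = 479.26 K.
For a reversible engine, η = 1 − T_C/T_H = 1 − 306.00/479.26 = 0.3615.
Since Q_C/Q_H = T_C/T_H and Q_H = W/η, Q_C = W·T_C/(T_H − T_C) = 342 × 306.00/173.26 = 604.0 kJ.

Q_C ≈ 604.0 kJ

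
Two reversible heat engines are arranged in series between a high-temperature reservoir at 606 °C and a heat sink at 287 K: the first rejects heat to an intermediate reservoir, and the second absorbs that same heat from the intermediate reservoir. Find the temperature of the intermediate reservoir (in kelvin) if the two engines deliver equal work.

T_m ≈ 583.1 K

T_H = 606 °C → 606 + 273.15 = 879.15 K.
For reversible stages Q_m = Q_H·(T_m/T_H). Setting W₁ = Q_H(1 − T_m/T_H) equal to W₂ = Q_m(1 − T_C/T_m) = Q_H·(T_m − T_C)/T_H gives T_H − T_m = T_m − T_C, so T_m = (T_H + T_C)/2 = (879.15 + 287.00)/2 = 583.1 K.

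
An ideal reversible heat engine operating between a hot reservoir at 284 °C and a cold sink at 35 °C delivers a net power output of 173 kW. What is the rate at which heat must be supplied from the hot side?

Q̇_H ≈ 387 kW

T_H = 284 °C → 284 + 273.15 = 557.15 K.
T_C = 35 °C → 35 + 273.15 = 308.15 K.
For a reversible engine, η = 1 − T_C/T_H = 1 − 308.15/557.15 = 0.4469.
Q_H = W/η = 173/0.4469 = 387 kW.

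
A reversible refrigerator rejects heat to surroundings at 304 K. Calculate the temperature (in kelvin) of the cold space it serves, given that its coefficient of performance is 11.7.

COP_R = T_C/(T_H − T_C) ⇒ T_C = T_H·COP_R/(1 + COP_R) = 304.00 × 11.7/(1 + 11.7) = 280.1 K.

T_C ≈ 280.1 K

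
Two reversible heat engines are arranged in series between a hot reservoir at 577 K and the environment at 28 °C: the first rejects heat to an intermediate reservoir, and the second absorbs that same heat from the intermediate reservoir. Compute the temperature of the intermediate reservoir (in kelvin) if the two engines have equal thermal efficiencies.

T_m ≈ 417 K

T_C = 28 °C → 28 + 273.15 = 301.15 K.
Equal efficiencies require 1 − T_m/T_H = 1 − T_C/T_m, i.e. T_m/T_H = T_C/T_m, so T_m = √(T_H·T_C) = √(577.00 × 301.15) = 417 K.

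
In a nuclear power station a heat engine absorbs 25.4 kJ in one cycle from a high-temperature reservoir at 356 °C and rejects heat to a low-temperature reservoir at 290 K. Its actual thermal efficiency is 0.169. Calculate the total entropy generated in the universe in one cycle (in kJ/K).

ΔS_univ ≈ 0.03241 kJ/K

T_H = 356 °C → 356 + 273.15 = 629.15 K.
W = η·Q_H = 0.169 × 25.4 = 4.293 kJ, so Q_C = Q_H − W = 21.11 kJ.
Reservoir entropy changes: ΔS_H = −Q_H/T_H = −25.4/629.15 = -0.04037 kJ/K and ΔS_C = +Q_C/T_C = 21.11/290.00 = 0.07278 kJ/K.
ΔS_univ = −Q_H/T_H + Q_C/T_C = 0.03241 kJ/K (> 0, since η = 0.169 < η_Carnot = 0.539).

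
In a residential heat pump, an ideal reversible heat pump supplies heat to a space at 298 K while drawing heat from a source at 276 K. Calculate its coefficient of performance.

COP_HP ≈ 13.5

The Carnot heat-pump COP is COP_HP = T_H/(T_H − T_C) = 298.00/(298.00 − 276.00) = 13.5.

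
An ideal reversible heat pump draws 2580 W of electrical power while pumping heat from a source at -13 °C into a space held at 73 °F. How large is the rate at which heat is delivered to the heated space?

Q̇_H ≈ 21300 W

T_H = 73 °F → (73 − 32) × 5/9 = 22.78 °C = 295.93 K.
T_C = -13 °C → -13 + 273.15 = 260.15 K.
The Carnot heat-pump COP is COP_HP = T_H/(T_H − T_C) = 295.93/35.78 = 8.2713.
Q_H = COP_HP · W = 8.2713 × 2580 = 21300 W.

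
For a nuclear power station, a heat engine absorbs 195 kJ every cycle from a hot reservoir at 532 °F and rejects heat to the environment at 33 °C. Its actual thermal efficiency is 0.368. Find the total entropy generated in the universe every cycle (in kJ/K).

T_H = 532 °F → (532 − 32) × 5/9 = 277.78 °C = 550.93 K.
T_C = 33 °C → 33 + 273.15 = 306.15 K.
W = η·Q_H = 0.368 × 195 = 71.76 kJ, so Q_C = Q_H − W = 123.2 kJ.
The hot reservoir loses entropy Q_H/T_H = 195/550.93 = 0.3539 kJ/K; the cold reservoir gains Q_C/T_C = 123.2/306.15 = 0.4025 kJ/K.
ΔS_univ = −Q_H/T_H + Q_C/T_C = 0.0486 kJ/K (> 0, since η = 0.368 < η_Carnot = 0.444).

ΔS_univ ≈ 0.0486 kJ/K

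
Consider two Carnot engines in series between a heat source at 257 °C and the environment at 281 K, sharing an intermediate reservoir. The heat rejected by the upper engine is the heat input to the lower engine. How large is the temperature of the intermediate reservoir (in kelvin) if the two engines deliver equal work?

T_m ≈ 406 K

T_H = 257 °C → 257 + 273.15 = 530.15 K.
For reversible stages Q_m = Q_H·(T_m/T_H). Setting W₁ = Q_H(1 − T_m/T_H) equal to W₂ = Q_m(1 − T_C/T_m) = Q_H·(T_m − T_C)/T_H gives T_H − T_m = T_m − T_C, so T_m = (T_H + T_C)/2 = (530.15 + 281.00)/2 = 406 K.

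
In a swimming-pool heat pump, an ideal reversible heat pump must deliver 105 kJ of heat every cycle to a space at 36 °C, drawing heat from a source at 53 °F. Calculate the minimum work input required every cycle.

W_in ≈ 8.265 kJ

T_H = 36 °C → 36 + 273.15 = 309.15 K.
T_C = 53 °F → (53 − 32) × 5/9 = 11.67 °C = 284.82 K.
Reversible heating COP: COP_HP = T_H/(T_H − T_C) = 309.15/24.33 = 12.7048.
W = Q_H/COP_HP = 105/12.7048 = 8.265 kJ.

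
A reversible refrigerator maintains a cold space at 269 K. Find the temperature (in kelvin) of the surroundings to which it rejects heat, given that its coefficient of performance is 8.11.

T_H ≈ 302 K

COP_R = T_C/(T_H − T_C) ⇒ T_H = T_C·(1 + 1/COP_R) = 269.00 × (1 + 1/8.11) = 302 K.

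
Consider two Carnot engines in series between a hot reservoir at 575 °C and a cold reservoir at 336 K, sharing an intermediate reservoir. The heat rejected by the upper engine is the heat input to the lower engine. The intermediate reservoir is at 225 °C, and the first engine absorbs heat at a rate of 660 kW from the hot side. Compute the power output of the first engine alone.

T_H = 575 °C → 575 + 273.15 = 848.15 K.
T_m = 225 °C → 225 + 273.15 = 498.15 K.
First-stage efficiency η₁ = 1 − T_m/T_H = 1 − 498.15/848.15 = 0.4127.
W₁ = η₁·Q_H = 0.4127 × 660 = 272 kW.

Ẇ₁ ≈ 272 kW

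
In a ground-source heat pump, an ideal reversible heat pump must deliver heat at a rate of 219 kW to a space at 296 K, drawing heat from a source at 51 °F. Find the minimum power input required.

Ẇ_in ≈ 9.10 kW

T_C = 51 °F → (51 − 32) × 5/9 = 10.56 °C = 283.71 K.
For a reversible heat pump, COP_HP = T_H/(T_H − T_C) = 296.00/12.29 = 24.0759.
W = Q_H/COP_HP = 219/24.0759 = 9.10 kW.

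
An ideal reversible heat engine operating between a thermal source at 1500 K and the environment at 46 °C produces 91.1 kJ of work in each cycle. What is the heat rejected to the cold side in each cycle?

T_C = 46 °C → 46 + 273.15 = 319.15 K.
Since the cycle is reversible, η = 1 − T_C/T_H = 1 − 319.15/1500.00 = 0.7872.
Since Q_C/Q_H = T_C/T_H and Q_H = W/η, Q_C = W·T_C/(T_H − T_C) = 91.1 × 319.15/1180.85 = 24.6 kJ.

Q_C ≈ 24.6 kJ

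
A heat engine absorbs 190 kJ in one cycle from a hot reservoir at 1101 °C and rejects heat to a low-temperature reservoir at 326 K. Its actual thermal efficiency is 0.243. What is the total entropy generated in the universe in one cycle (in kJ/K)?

ΔS_univ ≈ 0.303 kJ/K

T_H = 1101 °C → 1101 + 273.15 = 1374.15 K.
W = η·Q_H = 0.243 × 190 = 46.17 kJ, so Q_C = Q_H − W = 143.8 kJ.
Reservoir entropy changes: ΔS_H = −Q_H/T_H = −190/1374.15 = -0.1383 kJ/K and ΔS_C = +Q_C/T_C = 143.8/326.00 = 0.4412 kJ/K.
ΔS_univ = −Q_H/T_H + Q_C/T_C = 0.303 kJ/K (> 0, since η = 0.243 < η_Carnot = 0.763).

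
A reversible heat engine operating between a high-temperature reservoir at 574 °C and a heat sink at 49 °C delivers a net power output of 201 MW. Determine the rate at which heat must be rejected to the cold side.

Q̇_C ≈ 123 MW

T_H = 574 °C → 574 + 273.15 = 847.15 K.
T_C = 49 °C → 49 + 273.15 = 322.15 K.
The Carnot efficiency is η = 1 − T_C/T_H = 1 − 322.15/847.15 = 0.6197.
Since Q_C/Q_H = T_C/T_H and Q_H = W/η, Q_C = W·T_C/(T_H − T_C) = 201 × 322.15/525.00 = 123 MW.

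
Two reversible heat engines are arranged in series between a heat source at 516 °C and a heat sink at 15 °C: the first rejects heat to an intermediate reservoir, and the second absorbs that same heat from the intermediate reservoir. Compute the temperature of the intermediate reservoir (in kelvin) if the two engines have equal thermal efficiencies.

T_m ≈ 477 K

T_H = 516 °C → 516 + 273.15 = 789.15 K.
T_C = 15 °C → 15 + 273.15 = 288.15 K.
Equal efficiencies require 1 − T_m/T_H = 1 − T_C/T_m, i.e. T_m/T_H = T_C/T_m, so T_m = √(T_H·T_C) = √(789.15 × 288.15) = 477 K.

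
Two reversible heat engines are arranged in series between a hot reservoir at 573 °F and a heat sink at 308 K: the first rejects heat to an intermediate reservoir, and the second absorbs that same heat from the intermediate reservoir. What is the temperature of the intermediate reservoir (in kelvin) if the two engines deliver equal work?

T_m ≈ 440.9 K

T_H = 573 °F → (573 − 32) × 5/9 = 300.56 °C = 573.71 K.
For reversible stages Q_m = Q_H·(T_m/T_H). Setting W₁ = Q_H(1 − T_m/T_H) equal to W₂ = Q_m(1 − T_C/T_m) = Q_H·(T_m − T_C)/T_H gives T_H − T_m = T_m − T_C, so T_m = (T_H + T_C)/2 = (573.71 + 308.00)/2 = 440.9 K.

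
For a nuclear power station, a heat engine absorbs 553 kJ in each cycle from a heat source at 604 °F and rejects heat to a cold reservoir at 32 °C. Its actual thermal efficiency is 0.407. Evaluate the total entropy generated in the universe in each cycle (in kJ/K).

ΔS_univ ≈ 0.139 kJ/K

T_H = 604 °F → (604 − 32) × 5/9 = 317.78 °C = 590.93 K.
T_C = 32 °C → 32 + 273.15 = 305.15 K.
W = η·Q_H = 0.407 × 553 = 225.1 kJ, so Q_C = Q_H − W = 327.9 kJ.
Reservoir entropy changes: ΔS_H = −Q_H/T_H = −553/590.93 = -0.9358 kJ/K and ΔS_C = +Q_C/T_C = 327.9/305.15 = 1.075 kJ/K.
ΔS_univ = −Q_H/T_H + Q_C/T_C = 0.139 kJ/K (> 0, since η = 0.407 < η_Carnot = 0.484).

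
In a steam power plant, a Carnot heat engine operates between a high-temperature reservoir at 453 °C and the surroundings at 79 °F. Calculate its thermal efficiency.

T_H = 453 °C → 453 + 273.15 = 726.15 K.
T_C = 79 °F → (79 − 32) × 5/9 = 26.11 °C = 299.26 K.
Since the cycle is reversible, η = 1 − T_C/T_H = 1 − 299.26/726.15 = 0.588.

η ≈ 0.588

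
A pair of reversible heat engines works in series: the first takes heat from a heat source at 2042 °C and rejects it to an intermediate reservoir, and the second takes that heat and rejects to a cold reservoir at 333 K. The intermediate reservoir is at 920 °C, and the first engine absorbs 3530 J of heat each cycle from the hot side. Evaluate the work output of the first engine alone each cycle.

W₁ ≈ 1711 J

T_H = 2042 °C → 2042 + 273.15 = 2315.15 K.
T_m = 920 °C → 920 + 273.15 = 1193.15 K.
First-stage efficiency η₁ = 1 − T_m/T_H = 1 − 1193.15/2315.15 = 0.4846.
W₁ = η₁·Q_H = 0.4846 × 3530 = 1711 J.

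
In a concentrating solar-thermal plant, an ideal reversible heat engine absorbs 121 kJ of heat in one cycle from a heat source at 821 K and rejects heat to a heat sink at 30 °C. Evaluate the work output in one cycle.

W ≈ 76.3 kJ

T_C = 30 °C → 30 + 273.15 = 303.15 K.
Since the cycle is reversible, η = 1 − T_C/T_H = 1 − 303.15/821.00 = 0.6308.
W = η·Q_H = 0.6308 × 121 = 76.3 kJ.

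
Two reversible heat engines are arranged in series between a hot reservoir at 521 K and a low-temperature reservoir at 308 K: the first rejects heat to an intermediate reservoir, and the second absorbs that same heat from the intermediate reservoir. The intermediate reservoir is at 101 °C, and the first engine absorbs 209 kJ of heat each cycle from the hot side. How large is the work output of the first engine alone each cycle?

W₁ ≈ 58.9 kJ

T_m = 101 °C → 101 + 273.15 = 374.15 K.
First-stage efficiency η₁ = 1 − T_m/T_H = 1 − 374.15/521.00 = 0.2819.
W₁ = η₁·Q_H = 0.2819 × 209 = 58.9 kJ.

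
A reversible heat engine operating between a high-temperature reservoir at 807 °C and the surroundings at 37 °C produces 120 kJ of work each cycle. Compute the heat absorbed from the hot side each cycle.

Q_H ≈ 168.3 kJ

T_H = 807 °C → 807 + 273.15 = 1080.15 K.
T_C = 37 °C → 37 + 273.15 = 310.15 K.
Since the cycle is reversible, η = 1 − T_C/T_H = 1 − 310.15/1080.15 = 0.7129.
Q_H = W/η = 120/0.7129 = 168.3 kJ.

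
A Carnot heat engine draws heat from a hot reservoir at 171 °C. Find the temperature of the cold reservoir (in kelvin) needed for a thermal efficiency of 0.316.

T_C ≈ 303.8 K

T_H = 171 °C → 171 + 273.15 = 444.15 K.
From η = 1 − T_C/T_H, T_C = T_H·(1 − η) = 444.15 × (1 − 0.316) = 303.8 K.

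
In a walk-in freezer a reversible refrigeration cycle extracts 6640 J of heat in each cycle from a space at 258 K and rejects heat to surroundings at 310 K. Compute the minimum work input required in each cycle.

W_in ≈ 1338 J

The reversible coefficient of performance is COP_R = T_C/(T_H − T_C) = 258.00/52.00 = 4.9615.
W = Q_C/COP_R = 6640/4.9615 = 1338 J.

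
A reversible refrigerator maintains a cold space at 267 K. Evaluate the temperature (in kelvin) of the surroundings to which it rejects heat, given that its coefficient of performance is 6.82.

T_H ≈ 306 K

COP_R = T_C/(T_H − T_C) ⇒ T_H = T_C·(1 + 1/COP_R) = 267.00 × (1 + 1/6.82) = 306 K.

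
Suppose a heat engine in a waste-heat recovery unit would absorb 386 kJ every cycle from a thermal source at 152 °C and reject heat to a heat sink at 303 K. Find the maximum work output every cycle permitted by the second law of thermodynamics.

T_H = 152 °C → 152 + 273.15 = 425.15 K.
By the Carnot theorem, η_max = 1 − T_C/T_H = 1 − 303.00/425.15 = 0.2873.
W_max = η_max · Q_H = 0.2873 × 386 = 111 kJ.

W_max ≈ 111 kJ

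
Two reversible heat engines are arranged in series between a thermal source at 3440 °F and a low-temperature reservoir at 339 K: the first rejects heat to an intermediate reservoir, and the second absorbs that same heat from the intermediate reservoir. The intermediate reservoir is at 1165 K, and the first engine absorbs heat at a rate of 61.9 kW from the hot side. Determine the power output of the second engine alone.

Ẇ₂ ≈ 23.60 kW

T_H = 3440 °F → (3440 − 32) × 5/9 = 1893.33 °C = 2166.48 K.
Heat entering the second stage: Q_m = Q_H·(T_m/T_H) = 61.9 × 1165.00/2166.48 = 33.29 kW.
Second-stage efficiency η₂ = 1 − T_C/T_m = 1 − 339.00/1165.00 = 0.7090, so W₂ = η₂·Q_m = 23.60 kW.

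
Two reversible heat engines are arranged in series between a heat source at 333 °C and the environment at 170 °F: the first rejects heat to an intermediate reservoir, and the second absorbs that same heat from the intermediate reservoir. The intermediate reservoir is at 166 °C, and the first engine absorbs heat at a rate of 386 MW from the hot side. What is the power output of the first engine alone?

T_H = 333 °C → 333 + 273.15 = 606.15 K.
T_C = 170 °F → (170 − 32) × 5/9 = 76.67 °C = 349.82 K.
T_m = 166 °C → 166 + 273.15 = 439.15 K.
First-stage efficiency η₁ = 1 − T_m/T_H = 1 − 439.15/606.15 = 0.2755.
W₁ = η₁·Q_H = 0.2755 × 386 = 106 MW.

Ẇ₁ ≈ 106 MW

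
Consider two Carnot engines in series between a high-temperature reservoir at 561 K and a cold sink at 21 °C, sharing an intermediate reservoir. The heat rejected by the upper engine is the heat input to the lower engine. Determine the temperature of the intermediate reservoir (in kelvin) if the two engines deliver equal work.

T_C = 21 °C → 21 + 273.15 = 294.15 K.
For reversible stages Q_m = Q_H·(T_m/T_H). Setting W₁ = Q_H(1 − T_m/T_H) equal to W₂ = Q_m(1 − T_C/T_m) = Q_H·(T_m − T_C)/T_H gives T_H − T_m = T_m − T_C, so T_m = (T_H + T_C)/2 = (561.00 + 294.15)/2 = 428 K.

T_m ≈ 428 K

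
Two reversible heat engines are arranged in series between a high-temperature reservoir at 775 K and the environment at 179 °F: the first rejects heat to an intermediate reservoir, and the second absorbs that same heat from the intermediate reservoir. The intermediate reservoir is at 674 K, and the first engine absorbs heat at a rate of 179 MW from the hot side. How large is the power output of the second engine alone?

Ẇ₂ ≈ 73.72 MW

T_C = 179 °F → (179 − 32) × 5/9 = 81.67 °C = 354.82 K.
Heat entering the second stage: Q_m = Q_H·(T_m/T_H) = 179 × 674.00/775.00 = 155.7 MW.
Second-stage efficiency η₂ = 1 − T_C/T_m = 1 − 354.82/674.00 = 0.4736, so W₂ = η₂·Q_m = 73.72 MW.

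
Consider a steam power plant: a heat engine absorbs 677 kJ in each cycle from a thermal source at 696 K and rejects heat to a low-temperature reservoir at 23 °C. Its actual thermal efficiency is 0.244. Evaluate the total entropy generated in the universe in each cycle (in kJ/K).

T_C = 23 °C → 23 + 273.15 = 296.15 K.
W = η·Q_H = 0.244 × 677 = 165.2 kJ, so Q_C = Q_H − W = 511.8 kJ.
Reservoir entropy changes: ΔS_H = −Q_H/T_H = −677/696.00 = -0.9727 kJ/K and ΔS_C = +Q_C/T_C = 511.8/296.15 = 1.728 kJ/K.
ΔS_univ = −Q_H/T_H + Q_C/T_C = 0.7555 kJ/K (> 0, since η = 0.244 < η_Carnot = 0.574).

ΔS_univ ≈ 0.7555 kJ/K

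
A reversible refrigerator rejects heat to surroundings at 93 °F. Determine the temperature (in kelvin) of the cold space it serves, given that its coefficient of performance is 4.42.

T_C ≈ 250 K

T_H = 93 °F → (93 − 32) × 5/9 = 33.89 °C = 307.04 K.
COP_R = T_C/(T_H − T_C) ⇒ T_C = T_H·COP_R/(1 + COP_R) = 307.04 × 4.42/(1 + 4.42) = 250 K.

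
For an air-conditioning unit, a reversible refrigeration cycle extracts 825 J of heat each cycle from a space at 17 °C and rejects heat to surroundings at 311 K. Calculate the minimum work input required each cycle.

T_C = 17 °C → 17 + 273.15 = 290.15 K.
Carnot COP: COP_R = T_C/(T_H − T_C) = 290.15/20.85 = 13.9161.
W = Q_C/COP_R = 825/13.9161 = 59.28 J.

W_in ≈ 59.28 J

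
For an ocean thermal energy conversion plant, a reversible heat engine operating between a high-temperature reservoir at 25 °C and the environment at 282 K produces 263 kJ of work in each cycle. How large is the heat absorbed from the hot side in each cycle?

T_H = 25 °C → 25 + 273.15 = 298.15 K.
η_rev = 1 − T_C/T_H = 1 − 282.00/298.15 = 0.0542.
Q_H = W/η = 263/0.0542 = 4860 kJ.

Q_H ≈ 4860 kJ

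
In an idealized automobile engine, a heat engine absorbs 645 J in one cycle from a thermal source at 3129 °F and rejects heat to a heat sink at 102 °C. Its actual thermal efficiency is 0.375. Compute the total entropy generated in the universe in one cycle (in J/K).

T_H = 3129 °F → (3129 − 32) × 5/9 = 1720.56 °C = 1993.71 K.
T_C = 102 °C → 102 + 273.15 = 375.15 K.
W = η·Q_H = 0.375 × 645 = 241.9 J, so Q_C = Q_H − W = 403.1 J.
Reservoir entropy changes: ΔS_H = −Q_H/T_H = −645/1993.71 = -0.3235 J/K and ΔS_C = +Q_C/T_C = 403.1/375.15 = 1.075 J/K.
ΔS_univ = −Q_H/T_H + Q_C/T_C = 0.7511 J/K (> 0, since η = 0.375 < η_Carnot = 0.812).

ΔS_univ ≈ 0.7511 J/K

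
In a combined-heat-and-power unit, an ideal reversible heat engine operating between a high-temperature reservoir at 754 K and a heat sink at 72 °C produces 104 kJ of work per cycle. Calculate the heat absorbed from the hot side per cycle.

T_C = 72 °C → 72 + 273.15 = 345.15 K.
η_rev = 1 − T_C/T_H = 1 − 345.15/754.00 = 0.5422.
Q_H = W/η = 104/0.5422 = 192 kJ.

Q_H ≈ 192 kJ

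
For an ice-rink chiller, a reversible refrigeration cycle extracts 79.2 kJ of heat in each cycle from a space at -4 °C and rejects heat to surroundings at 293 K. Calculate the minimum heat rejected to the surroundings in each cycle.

Q_H ≈ 86.22 kJ

T_C = -4 °C → -4 + 273.15 = 269.15 K.
For a reversible cycle Q_H/Q_C = T_H/T_C, so Q_H = Q_C·T_H/T_C = 79.2 × 293.00/269.15 = 86.22 kJ.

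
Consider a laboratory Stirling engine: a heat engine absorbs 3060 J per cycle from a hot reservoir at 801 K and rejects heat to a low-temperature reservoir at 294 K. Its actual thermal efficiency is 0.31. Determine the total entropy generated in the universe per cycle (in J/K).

ΔS_univ ≈ 3.36 J/K

W = η·Q_H = 0.31 × 3060 = 948.6 J, so Q_C = Q_H − W = 2111 J.
Reservoir entropy changes: ΔS_H = −Q_H/T_H = −3060/801.00 = -3.820 J/K and ΔS_C = +Q_C/T_C = 2111/294.00 = 7.182 J/K.
ΔS_univ = −Q_H/T_H + Q_C/T_C = 3.36 J/K (> 0, since η = 0.31 < η_Carnot = 0.633).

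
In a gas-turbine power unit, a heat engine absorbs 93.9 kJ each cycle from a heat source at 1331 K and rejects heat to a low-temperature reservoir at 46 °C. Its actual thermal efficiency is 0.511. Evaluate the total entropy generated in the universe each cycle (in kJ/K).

ΔS_univ ≈ 0.0733 kJ/K

T_C = 46 °C → 46 + 273.15 = 319.15 K.
W = η·Q_H = 0.511 × 93.9 = 47.98 kJ, so Q_C = Q_H − W = 45.92 kJ.
Entropy balance on the reservoirs: −Q_H/T_H = -0.07055 kJ/K, +Q_C/T_C = 0.1439 kJ/K.
ΔS_univ = −Q_H/T_H + Q_C/T_C = 0.0733 kJ/K (> 0, since η = 0.511 < η_Carnot = 0.760).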